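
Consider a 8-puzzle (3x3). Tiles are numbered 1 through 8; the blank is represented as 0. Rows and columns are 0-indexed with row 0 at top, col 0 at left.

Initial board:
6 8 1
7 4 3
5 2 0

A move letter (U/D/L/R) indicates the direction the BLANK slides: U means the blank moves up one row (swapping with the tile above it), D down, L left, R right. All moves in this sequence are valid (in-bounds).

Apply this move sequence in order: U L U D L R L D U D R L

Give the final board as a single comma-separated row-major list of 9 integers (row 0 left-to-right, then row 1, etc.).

Answer: 6, 8, 1, 5, 7, 4, 0, 2, 3

Derivation:
After move 1 (U):
6 8 1
7 4 0
5 2 3

After move 2 (L):
6 8 1
7 0 4
5 2 3

After move 3 (U):
6 0 1
7 8 4
5 2 3

After move 4 (D):
6 8 1
7 0 4
5 2 3

After move 5 (L):
6 8 1
0 7 4
5 2 3

After move 6 (R):
6 8 1
7 0 4
5 2 3

After move 7 (L):
6 8 1
0 7 4
5 2 3

After move 8 (D):
6 8 1
5 7 4
0 2 3

After move 9 (U):
6 8 1
0 7 4
5 2 3

After move 10 (D):
6 8 1
5 7 4
0 2 3

After move 11 (R):
6 8 1
5 7 4
2 0 3

After move 12 (L):
6 8 1
5 7 4
0 2 3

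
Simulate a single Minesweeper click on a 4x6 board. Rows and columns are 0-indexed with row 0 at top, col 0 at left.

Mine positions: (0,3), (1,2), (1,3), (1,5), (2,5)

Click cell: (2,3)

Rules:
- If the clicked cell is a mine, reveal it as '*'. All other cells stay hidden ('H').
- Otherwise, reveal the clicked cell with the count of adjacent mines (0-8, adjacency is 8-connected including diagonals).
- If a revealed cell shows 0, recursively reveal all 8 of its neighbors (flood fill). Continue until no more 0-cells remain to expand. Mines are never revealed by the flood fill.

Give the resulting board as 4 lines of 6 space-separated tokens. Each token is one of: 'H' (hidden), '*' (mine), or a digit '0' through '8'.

H H H H H H
H H H H H H
H H H 2 H H
H H H H H H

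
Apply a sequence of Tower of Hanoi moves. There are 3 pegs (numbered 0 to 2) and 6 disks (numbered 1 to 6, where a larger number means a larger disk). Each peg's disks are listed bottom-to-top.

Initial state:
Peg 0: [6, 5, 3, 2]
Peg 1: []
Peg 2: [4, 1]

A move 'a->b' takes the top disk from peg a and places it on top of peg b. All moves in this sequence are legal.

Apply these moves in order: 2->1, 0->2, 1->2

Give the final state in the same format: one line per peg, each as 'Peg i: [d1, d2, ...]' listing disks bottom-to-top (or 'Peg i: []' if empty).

Answer: Peg 0: [6, 5, 3]
Peg 1: []
Peg 2: [4, 2, 1]

Derivation:
After move 1 (2->1):
Peg 0: [6, 5, 3, 2]
Peg 1: [1]
Peg 2: [4]

After move 2 (0->2):
Peg 0: [6, 5, 3]
Peg 1: [1]
Peg 2: [4, 2]

After move 3 (1->2):
Peg 0: [6, 5, 3]
Peg 1: []
Peg 2: [4, 2, 1]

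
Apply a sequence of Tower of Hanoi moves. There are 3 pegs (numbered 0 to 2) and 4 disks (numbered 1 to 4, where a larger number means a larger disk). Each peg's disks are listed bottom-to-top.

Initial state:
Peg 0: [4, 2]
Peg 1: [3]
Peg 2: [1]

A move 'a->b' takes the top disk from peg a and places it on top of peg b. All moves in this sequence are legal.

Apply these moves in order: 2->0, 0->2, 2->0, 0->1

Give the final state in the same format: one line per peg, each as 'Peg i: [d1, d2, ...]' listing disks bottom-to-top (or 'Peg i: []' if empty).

After move 1 (2->0):
Peg 0: [4, 2, 1]
Peg 1: [3]
Peg 2: []

After move 2 (0->2):
Peg 0: [4, 2]
Peg 1: [3]
Peg 2: [1]

After move 3 (2->0):
Peg 0: [4, 2, 1]
Peg 1: [3]
Peg 2: []

After move 4 (0->1):
Peg 0: [4, 2]
Peg 1: [3, 1]
Peg 2: []

Answer: Peg 0: [4, 2]
Peg 1: [3, 1]
Peg 2: []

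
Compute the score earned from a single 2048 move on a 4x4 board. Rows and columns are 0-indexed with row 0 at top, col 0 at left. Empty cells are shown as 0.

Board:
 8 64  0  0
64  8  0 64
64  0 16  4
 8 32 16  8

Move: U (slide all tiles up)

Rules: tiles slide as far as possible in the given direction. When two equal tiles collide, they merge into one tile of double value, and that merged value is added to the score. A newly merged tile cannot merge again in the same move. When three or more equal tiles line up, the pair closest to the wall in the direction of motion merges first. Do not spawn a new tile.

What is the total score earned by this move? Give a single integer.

Answer: 160

Derivation:
Slide up:
col 0: [8, 64, 64, 8] -> [8, 128, 8, 0]  score +128 (running 128)
col 1: [64, 8, 0, 32] -> [64, 8, 32, 0]  score +0 (running 128)
col 2: [0, 0, 16, 16] -> [32, 0, 0, 0]  score +32 (running 160)
col 3: [0, 64, 4, 8] -> [64, 4, 8, 0]  score +0 (running 160)
Board after move:
  8  64  32  64
128   8   0   4
  8  32   0   8
  0   0   0   0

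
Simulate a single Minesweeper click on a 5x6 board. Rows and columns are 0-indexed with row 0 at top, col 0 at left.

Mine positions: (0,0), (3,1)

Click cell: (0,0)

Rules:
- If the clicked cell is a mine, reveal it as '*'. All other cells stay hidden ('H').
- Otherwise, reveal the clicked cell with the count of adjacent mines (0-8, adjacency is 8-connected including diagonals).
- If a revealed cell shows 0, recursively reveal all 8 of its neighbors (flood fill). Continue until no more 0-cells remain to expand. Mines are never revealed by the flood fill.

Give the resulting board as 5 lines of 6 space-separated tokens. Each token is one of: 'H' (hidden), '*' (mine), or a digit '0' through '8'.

* H H H H H
H H H H H H
H H H H H H
H H H H H H
H H H H H H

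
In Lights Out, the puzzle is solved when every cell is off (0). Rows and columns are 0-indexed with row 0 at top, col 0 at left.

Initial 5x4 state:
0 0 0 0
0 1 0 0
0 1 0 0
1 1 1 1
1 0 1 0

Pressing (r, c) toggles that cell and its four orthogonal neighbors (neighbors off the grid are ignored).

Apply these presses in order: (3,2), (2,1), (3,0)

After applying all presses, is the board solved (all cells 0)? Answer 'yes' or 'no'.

After press 1 at (3,2):
0 0 0 0
0 1 0 0
0 1 1 0
1 0 0 0
1 0 0 0

After press 2 at (2,1):
0 0 0 0
0 0 0 0
1 0 0 0
1 1 0 0
1 0 0 0

After press 3 at (3,0):
0 0 0 0
0 0 0 0
0 0 0 0
0 0 0 0
0 0 0 0

Lights still on: 0

Answer: yes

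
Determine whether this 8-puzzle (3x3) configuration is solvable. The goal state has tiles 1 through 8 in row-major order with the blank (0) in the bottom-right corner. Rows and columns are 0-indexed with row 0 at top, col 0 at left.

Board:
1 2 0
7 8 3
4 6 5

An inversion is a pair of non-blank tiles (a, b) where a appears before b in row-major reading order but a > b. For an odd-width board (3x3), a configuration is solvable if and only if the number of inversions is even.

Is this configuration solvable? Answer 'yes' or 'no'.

Answer: no

Derivation:
Inversions (pairs i<j in row-major order where tile[i] > tile[j] > 0): 9
9 is odd, so the puzzle is not solvable.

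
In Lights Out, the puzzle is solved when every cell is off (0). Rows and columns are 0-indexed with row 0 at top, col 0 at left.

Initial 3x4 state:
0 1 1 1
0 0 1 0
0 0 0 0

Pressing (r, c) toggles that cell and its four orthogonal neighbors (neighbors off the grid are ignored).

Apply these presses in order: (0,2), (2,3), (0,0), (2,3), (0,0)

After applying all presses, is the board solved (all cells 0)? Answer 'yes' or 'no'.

Answer: yes

Derivation:
After press 1 at (0,2):
0 0 0 0
0 0 0 0
0 0 0 0

After press 2 at (2,3):
0 0 0 0
0 0 0 1
0 0 1 1

After press 3 at (0,0):
1 1 0 0
1 0 0 1
0 0 1 1

After press 4 at (2,3):
1 1 0 0
1 0 0 0
0 0 0 0

After press 5 at (0,0):
0 0 0 0
0 0 0 0
0 0 0 0

Lights still on: 0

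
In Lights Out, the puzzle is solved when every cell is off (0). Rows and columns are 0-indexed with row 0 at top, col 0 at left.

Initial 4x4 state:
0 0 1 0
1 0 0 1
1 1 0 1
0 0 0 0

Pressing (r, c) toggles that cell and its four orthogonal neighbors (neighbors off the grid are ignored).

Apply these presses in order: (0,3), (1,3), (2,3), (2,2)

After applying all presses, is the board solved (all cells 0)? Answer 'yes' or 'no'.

Answer: no

Derivation:
After press 1 at (0,3):
0 0 0 1
1 0 0 0
1 1 0 1
0 0 0 0

After press 2 at (1,3):
0 0 0 0
1 0 1 1
1 1 0 0
0 0 0 0

After press 3 at (2,3):
0 0 0 0
1 0 1 0
1 1 1 1
0 0 0 1

After press 4 at (2,2):
0 0 0 0
1 0 0 0
1 0 0 0
0 0 1 1

Lights still on: 4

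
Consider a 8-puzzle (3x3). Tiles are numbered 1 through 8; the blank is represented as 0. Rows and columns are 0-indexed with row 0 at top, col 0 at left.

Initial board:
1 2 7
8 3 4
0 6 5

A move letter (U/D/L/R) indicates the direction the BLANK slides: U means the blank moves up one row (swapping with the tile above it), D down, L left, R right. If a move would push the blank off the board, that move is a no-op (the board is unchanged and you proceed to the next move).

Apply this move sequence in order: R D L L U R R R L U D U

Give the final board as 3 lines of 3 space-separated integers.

Answer: 1 0 7
3 2 4
8 6 5

Derivation:
After move 1 (R):
1 2 7
8 3 4
6 0 5

After move 2 (D):
1 2 7
8 3 4
6 0 5

After move 3 (L):
1 2 7
8 3 4
0 6 5

After move 4 (L):
1 2 7
8 3 4
0 6 5

After move 5 (U):
1 2 7
0 3 4
8 6 5

After move 6 (R):
1 2 7
3 0 4
8 6 5

After move 7 (R):
1 2 7
3 4 0
8 6 5

After move 8 (R):
1 2 7
3 4 0
8 6 5

After move 9 (L):
1 2 7
3 0 4
8 6 5

After move 10 (U):
1 0 7
3 2 4
8 6 5

After move 11 (D):
1 2 7
3 0 4
8 6 5

After move 12 (U):
1 0 7
3 2 4
8 6 5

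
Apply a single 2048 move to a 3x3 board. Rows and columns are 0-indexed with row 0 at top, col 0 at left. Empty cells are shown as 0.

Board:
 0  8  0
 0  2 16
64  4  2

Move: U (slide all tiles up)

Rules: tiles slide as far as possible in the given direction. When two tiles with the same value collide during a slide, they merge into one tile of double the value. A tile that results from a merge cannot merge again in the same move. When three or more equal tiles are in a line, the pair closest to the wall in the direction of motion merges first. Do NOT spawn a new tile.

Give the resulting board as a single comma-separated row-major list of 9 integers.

Answer: 64, 8, 16, 0, 2, 2, 0, 4, 0

Derivation:
Slide up:
col 0: [0, 0, 64] -> [64, 0, 0]
col 1: [8, 2, 4] -> [8, 2, 4]
col 2: [0, 16, 2] -> [16, 2, 0]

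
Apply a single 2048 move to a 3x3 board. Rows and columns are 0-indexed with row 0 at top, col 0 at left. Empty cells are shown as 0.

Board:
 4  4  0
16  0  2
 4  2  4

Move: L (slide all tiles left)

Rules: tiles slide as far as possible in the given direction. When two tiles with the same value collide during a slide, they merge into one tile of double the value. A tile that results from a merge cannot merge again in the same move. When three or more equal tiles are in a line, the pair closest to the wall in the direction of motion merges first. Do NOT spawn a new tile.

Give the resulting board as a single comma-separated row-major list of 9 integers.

Answer: 8, 0, 0, 16, 2, 0, 4, 2, 4

Derivation:
Slide left:
row 0: [4, 4, 0] -> [8, 0, 0]
row 1: [16, 0, 2] -> [16, 2, 0]
row 2: [4, 2, 4] -> [4, 2, 4]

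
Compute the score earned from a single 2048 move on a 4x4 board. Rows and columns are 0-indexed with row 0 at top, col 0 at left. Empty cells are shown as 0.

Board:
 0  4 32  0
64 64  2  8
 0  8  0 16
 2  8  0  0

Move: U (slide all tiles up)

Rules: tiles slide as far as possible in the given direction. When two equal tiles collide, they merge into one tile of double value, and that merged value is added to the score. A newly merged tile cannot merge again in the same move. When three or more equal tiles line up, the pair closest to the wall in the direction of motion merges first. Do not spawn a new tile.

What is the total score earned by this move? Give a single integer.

Slide up:
col 0: [0, 64, 0, 2] -> [64, 2, 0, 0]  score +0 (running 0)
col 1: [4, 64, 8, 8] -> [4, 64, 16, 0]  score +16 (running 16)
col 2: [32, 2, 0, 0] -> [32, 2, 0, 0]  score +0 (running 16)
col 3: [0, 8, 16, 0] -> [8, 16, 0, 0]  score +0 (running 16)
Board after move:
64  4 32  8
 2 64  2 16
 0 16  0  0
 0  0  0  0

Answer: 16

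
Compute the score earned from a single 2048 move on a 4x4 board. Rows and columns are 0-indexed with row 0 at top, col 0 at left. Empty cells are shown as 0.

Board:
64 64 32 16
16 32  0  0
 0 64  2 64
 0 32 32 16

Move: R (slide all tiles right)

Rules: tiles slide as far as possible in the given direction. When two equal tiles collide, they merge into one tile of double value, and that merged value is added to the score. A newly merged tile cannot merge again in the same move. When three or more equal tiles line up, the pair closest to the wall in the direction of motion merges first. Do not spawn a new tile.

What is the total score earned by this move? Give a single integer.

Slide right:
row 0: [64, 64, 32, 16] -> [0, 128, 32, 16]  score +128 (running 128)
row 1: [16, 32, 0, 0] -> [0, 0, 16, 32]  score +0 (running 128)
row 2: [0, 64, 2, 64] -> [0, 64, 2, 64]  score +0 (running 128)
row 3: [0, 32, 32, 16] -> [0, 0, 64, 16]  score +64 (running 192)
Board after move:
  0 128  32  16
  0   0  16  32
  0  64   2  64
  0   0  64  16

Answer: 192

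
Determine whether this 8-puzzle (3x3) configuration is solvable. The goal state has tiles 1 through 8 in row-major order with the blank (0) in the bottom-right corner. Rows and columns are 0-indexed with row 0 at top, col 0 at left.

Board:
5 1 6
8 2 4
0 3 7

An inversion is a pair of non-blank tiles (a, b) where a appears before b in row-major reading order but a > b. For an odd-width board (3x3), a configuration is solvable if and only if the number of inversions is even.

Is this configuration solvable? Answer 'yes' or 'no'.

Answer: yes

Derivation:
Inversions (pairs i<j in row-major order where tile[i] > tile[j] > 0): 12
12 is even, so the puzzle is solvable.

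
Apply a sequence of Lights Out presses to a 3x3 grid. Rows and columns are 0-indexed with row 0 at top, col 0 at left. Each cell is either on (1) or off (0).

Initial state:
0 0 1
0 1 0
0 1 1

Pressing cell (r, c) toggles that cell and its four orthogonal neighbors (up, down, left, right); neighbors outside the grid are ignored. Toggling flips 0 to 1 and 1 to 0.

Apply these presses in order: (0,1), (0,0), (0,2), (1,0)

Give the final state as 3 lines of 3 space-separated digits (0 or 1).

Answer: 1 1 1
0 1 1
1 1 1

Derivation:
After press 1 at (0,1):
1 1 0
0 0 0
0 1 1

After press 2 at (0,0):
0 0 0
1 0 0
0 1 1

After press 3 at (0,2):
0 1 1
1 0 1
0 1 1

After press 4 at (1,0):
1 1 1
0 1 1
1 1 1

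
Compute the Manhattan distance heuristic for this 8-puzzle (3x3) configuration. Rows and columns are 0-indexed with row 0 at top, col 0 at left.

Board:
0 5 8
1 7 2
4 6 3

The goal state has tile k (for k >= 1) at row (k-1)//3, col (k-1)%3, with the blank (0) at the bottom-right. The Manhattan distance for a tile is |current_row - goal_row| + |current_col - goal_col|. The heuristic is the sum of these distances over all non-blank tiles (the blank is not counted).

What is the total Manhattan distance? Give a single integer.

Answer: 14

Derivation:
Tile 5: (0,1)->(1,1) = 1
Tile 8: (0,2)->(2,1) = 3
Tile 1: (1,0)->(0,0) = 1
Tile 7: (1,1)->(2,0) = 2
Tile 2: (1,2)->(0,1) = 2
Tile 4: (2,0)->(1,0) = 1
Tile 6: (2,1)->(1,2) = 2
Tile 3: (2,2)->(0,2) = 2
Sum: 1 + 3 + 1 + 2 + 2 + 1 + 2 + 2 = 14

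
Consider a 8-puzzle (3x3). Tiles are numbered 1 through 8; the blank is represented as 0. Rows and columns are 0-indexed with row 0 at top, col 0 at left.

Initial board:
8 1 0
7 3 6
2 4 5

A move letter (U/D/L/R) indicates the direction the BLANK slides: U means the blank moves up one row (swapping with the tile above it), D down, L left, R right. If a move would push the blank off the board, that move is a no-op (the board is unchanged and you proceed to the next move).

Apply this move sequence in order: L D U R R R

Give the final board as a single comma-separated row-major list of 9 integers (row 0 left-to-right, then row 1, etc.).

After move 1 (L):
8 0 1
7 3 6
2 4 5

After move 2 (D):
8 3 1
7 0 6
2 4 5

After move 3 (U):
8 0 1
7 3 6
2 4 5

After move 4 (R):
8 1 0
7 3 6
2 4 5

After move 5 (R):
8 1 0
7 3 6
2 4 5

After move 6 (R):
8 1 0
7 3 6
2 4 5

Answer: 8, 1, 0, 7, 3, 6, 2, 4, 5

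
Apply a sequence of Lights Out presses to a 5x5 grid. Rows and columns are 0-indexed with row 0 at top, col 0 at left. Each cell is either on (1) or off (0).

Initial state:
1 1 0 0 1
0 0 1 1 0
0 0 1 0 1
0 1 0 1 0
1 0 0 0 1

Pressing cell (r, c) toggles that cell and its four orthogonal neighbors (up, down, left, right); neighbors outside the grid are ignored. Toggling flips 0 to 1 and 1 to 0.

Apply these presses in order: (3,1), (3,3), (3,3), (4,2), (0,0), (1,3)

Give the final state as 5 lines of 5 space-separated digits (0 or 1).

Answer: 0 0 0 1 1
1 0 0 0 1
0 1 1 1 1
1 0 0 1 0
1 0 1 1 1

Derivation:
After press 1 at (3,1):
1 1 0 0 1
0 0 1 1 0
0 1 1 0 1
1 0 1 1 0
1 1 0 0 1

After press 2 at (3,3):
1 1 0 0 1
0 0 1 1 0
0 1 1 1 1
1 0 0 0 1
1 1 0 1 1

After press 3 at (3,3):
1 1 0 0 1
0 0 1 1 0
0 1 1 0 1
1 0 1 1 0
1 1 0 0 1

After press 4 at (4,2):
1 1 0 0 1
0 0 1 1 0
0 1 1 0 1
1 0 0 1 0
1 0 1 1 1

After press 5 at (0,0):
0 0 0 0 1
1 0 1 1 0
0 1 1 0 1
1 0 0 1 0
1 0 1 1 1

After press 6 at (1,3):
0 0 0 1 1
1 0 0 0 1
0 1 1 1 1
1 0 0 1 0
1 0 1 1 1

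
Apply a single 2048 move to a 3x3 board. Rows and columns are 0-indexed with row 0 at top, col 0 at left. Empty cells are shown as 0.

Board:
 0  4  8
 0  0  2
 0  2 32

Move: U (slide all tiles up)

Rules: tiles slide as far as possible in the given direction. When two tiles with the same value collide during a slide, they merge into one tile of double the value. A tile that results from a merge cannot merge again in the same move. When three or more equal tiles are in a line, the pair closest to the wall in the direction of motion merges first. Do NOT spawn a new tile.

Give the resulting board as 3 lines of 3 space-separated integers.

Slide up:
col 0: [0, 0, 0] -> [0, 0, 0]
col 1: [4, 0, 2] -> [4, 2, 0]
col 2: [8, 2, 32] -> [8, 2, 32]

Answer:  0  4  8
 0  2  2
 0  0 32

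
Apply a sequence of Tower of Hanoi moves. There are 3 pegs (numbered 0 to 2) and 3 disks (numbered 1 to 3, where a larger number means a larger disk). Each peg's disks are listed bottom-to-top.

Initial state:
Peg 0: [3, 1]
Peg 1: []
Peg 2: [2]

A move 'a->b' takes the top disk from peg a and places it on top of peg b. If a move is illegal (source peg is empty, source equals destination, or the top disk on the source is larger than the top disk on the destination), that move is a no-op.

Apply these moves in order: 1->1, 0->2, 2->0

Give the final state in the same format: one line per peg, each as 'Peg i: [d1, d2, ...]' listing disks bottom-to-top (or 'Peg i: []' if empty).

After move 1 (1->1):
Peg 0: [3, 1]
Peg 1: []
Peg 2: [2]

After move 2 (0->2):
Peg 0: [3]
Peg 1: []
Peg 2: [2, 1]

After move 3 (2->0):
Peg 0: [3, 1]
Peg 1: []
Peg 2: [2]

Answer: Peg 0: [3, 1]
Peg 1: []
Peg 2: [2]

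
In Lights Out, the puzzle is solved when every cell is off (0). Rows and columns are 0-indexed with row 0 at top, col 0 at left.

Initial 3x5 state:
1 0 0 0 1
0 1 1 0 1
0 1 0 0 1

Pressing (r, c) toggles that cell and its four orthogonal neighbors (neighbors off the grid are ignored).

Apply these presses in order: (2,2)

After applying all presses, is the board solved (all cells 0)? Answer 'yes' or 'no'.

After press 1 at (2,2):
1 0 0 0 1
0 1 0 0 1
0 0 1 1 1

Lights still on: 7

Answer: no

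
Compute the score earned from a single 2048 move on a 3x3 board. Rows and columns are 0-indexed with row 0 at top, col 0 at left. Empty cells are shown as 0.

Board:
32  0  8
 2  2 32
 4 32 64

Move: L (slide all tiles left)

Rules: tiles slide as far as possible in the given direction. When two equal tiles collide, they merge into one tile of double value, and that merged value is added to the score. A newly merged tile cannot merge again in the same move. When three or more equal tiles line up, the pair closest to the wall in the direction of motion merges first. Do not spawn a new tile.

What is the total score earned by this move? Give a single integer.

Slide left:
row 0: [32, 0, 8] -> [32, 8, 0]  score +0 (running 0)
row 1: [2, 2, 32] -> [4, 32, 0]  score +4 (running 4)
row 2: [4, 32, 64] -> [4, 32, 64]  score +0 (running 4)
Board after move:
32  8  0
 4 32  0
 4 32 64

Answer: 4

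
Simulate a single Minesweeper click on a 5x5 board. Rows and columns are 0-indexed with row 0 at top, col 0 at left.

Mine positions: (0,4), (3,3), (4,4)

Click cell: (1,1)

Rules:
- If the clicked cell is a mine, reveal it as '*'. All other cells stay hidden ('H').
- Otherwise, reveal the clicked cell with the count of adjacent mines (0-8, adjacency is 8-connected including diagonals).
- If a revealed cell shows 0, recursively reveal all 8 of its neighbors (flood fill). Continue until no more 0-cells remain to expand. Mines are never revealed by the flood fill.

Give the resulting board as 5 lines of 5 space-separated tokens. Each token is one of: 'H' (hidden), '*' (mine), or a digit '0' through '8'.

0 0 0 1 H
0 0 0 1 H
0 0 1 1 H
0 0 1 H H
0 0 1 H H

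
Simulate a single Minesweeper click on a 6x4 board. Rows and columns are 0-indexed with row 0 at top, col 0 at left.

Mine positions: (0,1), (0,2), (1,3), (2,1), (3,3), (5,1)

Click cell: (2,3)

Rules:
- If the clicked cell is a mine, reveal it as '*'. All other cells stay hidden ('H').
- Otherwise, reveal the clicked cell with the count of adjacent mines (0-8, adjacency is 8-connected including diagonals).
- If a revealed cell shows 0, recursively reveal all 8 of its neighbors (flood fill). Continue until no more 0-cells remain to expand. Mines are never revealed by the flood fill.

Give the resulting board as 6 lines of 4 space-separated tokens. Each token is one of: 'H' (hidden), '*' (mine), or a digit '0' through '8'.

H H H H
H H H H
H H H 2
H H H H
H H H H
H H H H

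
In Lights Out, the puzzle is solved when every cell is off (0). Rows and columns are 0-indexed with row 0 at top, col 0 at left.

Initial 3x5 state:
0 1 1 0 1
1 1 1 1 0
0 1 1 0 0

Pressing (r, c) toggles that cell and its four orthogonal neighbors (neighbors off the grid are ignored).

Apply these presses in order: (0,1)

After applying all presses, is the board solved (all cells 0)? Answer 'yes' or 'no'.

Answer: no

Derivation:
After press 1 at (0,1):
1 0 0 0 1
1 0 1 1 0
0 1 1 0 0

Lights still on: 7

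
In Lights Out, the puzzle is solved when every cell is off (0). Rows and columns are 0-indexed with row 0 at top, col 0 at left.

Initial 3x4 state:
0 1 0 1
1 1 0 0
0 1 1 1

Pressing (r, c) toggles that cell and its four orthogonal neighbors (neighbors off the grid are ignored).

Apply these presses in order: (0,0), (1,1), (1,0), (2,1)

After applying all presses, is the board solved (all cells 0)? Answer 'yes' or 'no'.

After press 1 at (0,0):
1 0 0 1
0 1 0 0
0 1 1 1

After press 2 at (1,1):
1 1 0 1
1 0 1 0
0 0 1 1

After press 3 at (1,0):
0 1 0 1
0 1 1 0
1 0 1 1

After press 4 at (2,1):
0 1 0 1
0 0 1 0
0 1 0 1

Lights still on: 5

Answer: no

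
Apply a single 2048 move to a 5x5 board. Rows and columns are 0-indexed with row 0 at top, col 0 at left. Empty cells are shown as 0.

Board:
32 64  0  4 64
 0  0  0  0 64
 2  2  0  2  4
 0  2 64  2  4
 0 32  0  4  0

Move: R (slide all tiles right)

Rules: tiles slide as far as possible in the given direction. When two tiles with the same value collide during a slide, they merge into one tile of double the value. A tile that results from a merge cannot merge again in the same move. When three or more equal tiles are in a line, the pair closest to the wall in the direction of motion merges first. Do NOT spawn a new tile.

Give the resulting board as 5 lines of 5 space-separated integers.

Slide right:
row 0: [32, 64, 0, 4, 64] -> [0, 32, 64, 4, 64]
row 1: [0, 0, 0, 0, 64] -> [0, 0, 0, 0, 64]
row 2: [2, 2, 0, 2, 4] -> [0, 0, 2, 4, 4]
row 3: [0, 2, 64, 2, 4] -> [0, 2, 64, 2, 4]
row 4: [0, 32, 0, 4, 0] -> [0, 0, 0, 32, 4]

Answer:  0 32 64  4 64
 0  0  0  0 64
 0  0  2  4  4
 0  2 64  2  4
 0  0  0 32  4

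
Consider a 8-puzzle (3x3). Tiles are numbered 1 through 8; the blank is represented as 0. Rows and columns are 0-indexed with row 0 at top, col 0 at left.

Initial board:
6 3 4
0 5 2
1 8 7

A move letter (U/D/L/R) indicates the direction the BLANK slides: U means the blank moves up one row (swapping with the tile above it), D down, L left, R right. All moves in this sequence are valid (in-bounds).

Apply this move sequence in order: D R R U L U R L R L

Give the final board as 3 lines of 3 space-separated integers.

Answer: 6 0 4
1 3 5
8 7 2

Derivation:
After move 1 (D):
6 3 4
1 5 2
0 8 7

After move 2 (R):
6 3 4
1 5 2
8 0 7

After move 3 (R):
6 3 4
1 5 2
8 7 0

After move 4 (U):
6 3 4
1 5 0
8 7 2

After move 5 (L):
6 3 4
1 0 5
8 7 2

After move 6 (U):
6 0 4
1 3 5
8 7 2

After move 7 (R):
6 4 0
1 3 5
8 7 2

After move 8 (L):
6 0 4
1 3 5
8 7 2

After move 9 (R):
6 4 0
1 3 5
8 7 2

After move 10 (L):
6 0 4
1 3 5
8 7 2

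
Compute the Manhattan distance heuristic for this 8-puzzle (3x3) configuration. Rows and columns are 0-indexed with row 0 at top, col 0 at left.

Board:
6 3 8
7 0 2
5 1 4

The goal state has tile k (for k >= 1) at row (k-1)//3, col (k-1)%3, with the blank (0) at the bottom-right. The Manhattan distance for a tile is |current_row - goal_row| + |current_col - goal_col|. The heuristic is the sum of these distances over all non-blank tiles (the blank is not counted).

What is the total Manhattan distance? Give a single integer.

Tile 6: (0,0)->(1,2) = 3
Tile 3: (0,1)->(0,2) = 1
Tile 8: (0,2)->(2,1) = 3
Tile 7: (1,0)->(2,0) = 1
Tile 2: (1,2)->(0,1) = 2
Tile 5: (2,0)->(1,1) = 2
Tile 1: (2,1)->(0,0) = 3
Tile 4: (2,2)->(1,0) = 3
Sum: 3 + 1 + 3 + 1 + 2 + 2 + 3 + 3 = 18

Answer: 18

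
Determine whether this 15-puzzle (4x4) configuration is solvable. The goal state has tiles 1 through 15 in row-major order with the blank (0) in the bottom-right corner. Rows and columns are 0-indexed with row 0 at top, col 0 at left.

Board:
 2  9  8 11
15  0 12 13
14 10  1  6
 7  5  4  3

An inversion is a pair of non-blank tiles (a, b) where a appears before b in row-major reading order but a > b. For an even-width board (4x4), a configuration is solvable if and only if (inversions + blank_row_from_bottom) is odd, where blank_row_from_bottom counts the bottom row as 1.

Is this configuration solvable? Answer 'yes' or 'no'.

Answer: no

Derivation:
Inversions: 67
Blank is in row 1 (0-indexed from top), which is row 3 counting from the bottom (bottom = 1).
67 + 3 = 70, which is even, so the puzzle is not solvable.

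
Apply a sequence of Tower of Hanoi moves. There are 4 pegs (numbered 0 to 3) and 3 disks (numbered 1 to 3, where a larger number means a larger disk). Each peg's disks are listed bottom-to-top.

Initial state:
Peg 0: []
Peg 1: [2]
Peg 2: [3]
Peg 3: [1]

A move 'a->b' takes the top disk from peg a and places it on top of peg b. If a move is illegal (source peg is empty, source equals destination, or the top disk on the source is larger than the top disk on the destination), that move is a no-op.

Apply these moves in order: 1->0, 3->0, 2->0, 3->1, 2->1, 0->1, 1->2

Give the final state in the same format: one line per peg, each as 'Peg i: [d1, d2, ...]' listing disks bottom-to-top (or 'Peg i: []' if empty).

Answer: Peg 0: [2]
Peg 1: [3]
Peg 2: [1]
Peg 3: []

Derivation:
After move 1 (1->0):
Peg 0: [2]
Peg 1: []
Peg 2: [3]
Peg 3: [1]

After move 2 (3->0):
Peg 0: [2, 1]
Peg 1: []
Peg 2: [3]
Peg 3: []

After move 3 (2->0):
Peg 0: [2, 1]
Peg 1: []
Peg 2: [3]
Peg 3: []

After move 4 (3->1):
Peg 0: [2, 1]
Peg 1: []
Peg 2: [3]
Peg 3: []

After move 5 (2->1):
Peg 0: [2, 1]
Peg 1: [3]
Peg 2: []
Peg 3: []

After move 6 (0->1):
Peg 0: [2]
Peg 1: [3, 1]
Peg 2: []
Peg 3: []

After move 7 (1->2):
Peg 0: [2]
Peg 1: [3]
Peg 2: [1]
Peg 3: []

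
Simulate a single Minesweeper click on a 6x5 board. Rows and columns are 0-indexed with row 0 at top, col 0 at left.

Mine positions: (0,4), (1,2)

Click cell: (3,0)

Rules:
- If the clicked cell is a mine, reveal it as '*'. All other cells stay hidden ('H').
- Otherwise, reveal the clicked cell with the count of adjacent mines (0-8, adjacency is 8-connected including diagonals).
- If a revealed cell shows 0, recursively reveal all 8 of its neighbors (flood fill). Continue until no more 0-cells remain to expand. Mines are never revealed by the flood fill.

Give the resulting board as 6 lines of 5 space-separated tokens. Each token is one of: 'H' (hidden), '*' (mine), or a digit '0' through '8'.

0 1 H H H
0 1 H 2 1
0 1 1 1 0
0 0 0 0 0
0 0 0 0 0
0 0 0 0 0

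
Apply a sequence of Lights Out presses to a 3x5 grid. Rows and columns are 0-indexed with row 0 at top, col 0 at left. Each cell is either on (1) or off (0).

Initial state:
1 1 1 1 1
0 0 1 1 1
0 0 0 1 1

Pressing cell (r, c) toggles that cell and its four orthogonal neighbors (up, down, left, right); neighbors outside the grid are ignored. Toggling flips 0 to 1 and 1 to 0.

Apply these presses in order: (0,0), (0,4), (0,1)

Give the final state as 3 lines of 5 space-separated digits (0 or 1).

After press 1 at (0,0):
0 0 1 1 1
1 0 1 1 1
0 0 0 1 1

After press 2 at (0,4):
0 0 1 0 0
1 0 1 1 0
0 0 0 1 1

After press 3 at (0,1):
1 1 0 0 0
1 1 1 1 0
0 0 0 1 1

Answer: 1 1 0 0 0
1 1 1 1 0
0 0 0 1 1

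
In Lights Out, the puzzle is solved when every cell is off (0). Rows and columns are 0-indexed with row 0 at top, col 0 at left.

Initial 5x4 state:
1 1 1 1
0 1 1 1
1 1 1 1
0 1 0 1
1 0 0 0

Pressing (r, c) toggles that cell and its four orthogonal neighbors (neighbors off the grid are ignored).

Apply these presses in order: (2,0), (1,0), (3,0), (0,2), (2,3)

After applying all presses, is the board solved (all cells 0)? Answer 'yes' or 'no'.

Answer: yes

Derivation:
After press 1 at (2,0):
1 1 1 1
1 1 1 1
0 0 1 1
1 1 0 1
1 0 0 0

After press 2 at (1,0):
0 1 1 1
0 0 1 1
1 0 1 1
1 1 0 1
1 0 0 0

After press 3 at (3,0):
0 1 1 1
0 0 1 1
0 0 1 1
0 0 0 1
0 0 0 0

After press 4 at (0,2):
0 0 0 0
0 0 0 1
0 0 1 1
0 0 0 1
0 0 0 0

After press 5 at (2,3):
0 0 0 0
0 0 0 0
0 0 0 0
0 0 0 0
0 0 0 0

Lights still on: 0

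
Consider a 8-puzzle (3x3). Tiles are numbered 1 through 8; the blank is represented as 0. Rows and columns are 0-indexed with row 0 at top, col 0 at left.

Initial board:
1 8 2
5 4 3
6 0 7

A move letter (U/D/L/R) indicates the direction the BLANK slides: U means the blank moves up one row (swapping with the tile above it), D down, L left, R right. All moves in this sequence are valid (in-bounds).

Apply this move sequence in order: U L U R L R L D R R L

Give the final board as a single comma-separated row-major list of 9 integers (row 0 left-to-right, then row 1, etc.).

Answer: 1, 8, 2, 5, 0, 3, 6, 4, 7

Derivation:
After move 1 (U):
1 8 2
5 0 3
6 4 7

After move 2 (L):
1 8 2
0 5 3
6 4 7

After move 3 (U):
0 8 2
1 5 3
6 4 7

After move 4 (R):
8 0 2
1 5 3
6 4 7

After move 5 (L):
0 8 2
1 5 3
6 4 7

After move 6 (R):
8 0 2
1 5 3
6 4 7

After move 7 (L):
0 8 2
1 5 3
6 4 7

After move 8 (D):
1 8 2
0 5 3
6 4 7

After move 9 (R):
1 8 2
5 0 3
6 4 7

After move 10 (R):
1 8 2
5 3 0
6 4 7

After move 11 (L):
1 8 2
5 0 3
6 4 7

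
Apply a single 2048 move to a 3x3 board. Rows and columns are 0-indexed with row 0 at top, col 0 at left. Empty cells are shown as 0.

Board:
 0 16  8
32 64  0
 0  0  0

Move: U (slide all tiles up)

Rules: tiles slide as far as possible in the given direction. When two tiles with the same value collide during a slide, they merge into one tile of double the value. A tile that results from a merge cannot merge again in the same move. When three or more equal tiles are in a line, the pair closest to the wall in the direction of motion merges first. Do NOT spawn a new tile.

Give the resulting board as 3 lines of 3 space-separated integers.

Answer: 32 16  8
 0 64  0
 0  0  0

Derivation:
Slide up:
col 0: [0, 32, 0] -> [32, 0, 0]
col 1: [16, 64, 0] -> [16, 64, 0]
col 2: [8, 0, 0] -> [8, 0, 0]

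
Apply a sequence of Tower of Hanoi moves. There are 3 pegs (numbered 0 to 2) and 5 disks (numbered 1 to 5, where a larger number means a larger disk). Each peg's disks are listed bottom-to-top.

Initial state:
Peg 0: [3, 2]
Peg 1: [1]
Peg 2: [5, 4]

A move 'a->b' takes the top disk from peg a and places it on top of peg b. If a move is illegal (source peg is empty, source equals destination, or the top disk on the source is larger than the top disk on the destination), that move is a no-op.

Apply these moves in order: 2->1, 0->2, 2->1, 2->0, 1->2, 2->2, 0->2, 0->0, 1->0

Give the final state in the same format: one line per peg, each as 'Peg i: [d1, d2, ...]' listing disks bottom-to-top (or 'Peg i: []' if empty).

Answer: Peg 0: [3, 2]
Peg 1: []
Peg 2: [5, 4, 1]

Derivation:
After move 1 (2->1):
Peg 0: [3, 2]
Peg 1: [1]
Peg 2: [5, 4]

After move 2 (0->2):
Peg 0: [3]
Peg 1: [1]
Peg 2: [5, 4, 2]

After move 3 (2->1):
Peg 0: [3]
Peg 1: [1]
Peg 2: [5, 4, 2]

After move 4 (2->0):
Peg 0: [3, 2]
Peg 1: [1]
Peg 2: [5, 4]

After move 5 (1->2):
Peg 0: [3, 2]
Peg 1: []
Peg 2: [5, 4, 1]

After move 6 (2->2):
Peg 0: [3, 2]
Peg 1: []
Peg 2: [5, 4, 1]

After move 7 (0->2):
Peg 0: [3, 2]
Peg 1: []
Peg 2: [5, 4, 1]

After move 8 (0->0):
Peg 0: [3, 2]
Peg 1: []
Peg 2: [5, 4, 1]

After move 9 (1->0):
Peg 0: [3, 2]
Peg 1: []
Peg 2: [5, 4, 1]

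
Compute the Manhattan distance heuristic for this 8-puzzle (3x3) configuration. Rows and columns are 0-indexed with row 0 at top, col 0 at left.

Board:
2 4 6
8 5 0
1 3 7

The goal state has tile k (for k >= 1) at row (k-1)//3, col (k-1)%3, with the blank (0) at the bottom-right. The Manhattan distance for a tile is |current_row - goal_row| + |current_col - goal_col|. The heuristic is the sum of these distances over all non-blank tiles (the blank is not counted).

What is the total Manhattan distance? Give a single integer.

Tile 2: (0,0)->(0,1) = 1
Tile 4: (0,1)->(1,0) = 2
Tile 6: (0,2)->(1,2) = 1
Tile 8: (1,0)->(2,1) = 2
Tile 5: (1,1)->(1,1) = 0
Tile 1: (2,0)->(0,0) = 2
Tile 3: (2,1)->(0,2) = 3
Tile 7: (2,2)->(2,0) = 2
Sum: 1 + 2 + 1 + 2 + 0 + 2 + 3 + 2 = 13

Answer: 13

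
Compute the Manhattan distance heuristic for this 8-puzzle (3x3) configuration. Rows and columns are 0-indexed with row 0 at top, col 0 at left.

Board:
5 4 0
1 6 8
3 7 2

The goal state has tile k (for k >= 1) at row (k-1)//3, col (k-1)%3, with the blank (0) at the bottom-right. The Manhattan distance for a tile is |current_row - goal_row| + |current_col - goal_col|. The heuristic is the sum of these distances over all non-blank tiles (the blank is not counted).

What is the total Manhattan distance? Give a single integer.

Tile 5: at (0,0), goal (1,1), distance |0-1|+|0-1| = 2
Tile 4: at (0,1), goal (1,0), distance |0-1|+|1-0| = 2
Tile 1: at (1,0), goal (0,0), distance |1-0|+|0-0| = 1
Tile 6: at (1,1), goal (1,2), distance |1-1|+|1-2| = 1
Tile 8: at (1,2), goal (2,1), distance |1-2|+|2-1| = 2
Tile 3: at (2,0), goal (0,2), distance |2-0|+|0-2| = 4
Tile 7: at (2,1), goal (2,0), distance |2-2|+|1-0| = 1
Tile 2: at (2,2), goal (0,1), distance |2-0|+|2-1| = 3
Sum: 2 + 2 + 1 + 1 + 2 + 4 + 1 + 3 = 16

Answer: 16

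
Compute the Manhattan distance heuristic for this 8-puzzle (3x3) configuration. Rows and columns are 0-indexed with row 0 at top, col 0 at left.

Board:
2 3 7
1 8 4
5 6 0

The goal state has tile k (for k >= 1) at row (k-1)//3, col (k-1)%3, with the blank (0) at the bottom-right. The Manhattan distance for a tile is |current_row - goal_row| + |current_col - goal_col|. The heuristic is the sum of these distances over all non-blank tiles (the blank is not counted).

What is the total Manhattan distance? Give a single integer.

Answer: 14

Derivation:
Tile 2: at (0,0), goal (0,1), distance |0-0|+|0-1| = 1
Tile 3: at (0,1), goal (0,2), distance |0-0|+|1-2| = 1
Tile 7: at (0,2), goal (2,0), distance |0-2|+|2-0| = 4
Tile 1: at (1,0), goal (0,0), distance |1-0|+|0-0| = 1
Tile 8: at (1,1), goal (2,1), distance |1-2|+|1-1| = 1
Tile 4: at (1,2), goal (1,0), distance |1-1|+|2-0| = 2
Tile 5: at (2,0), goal (1,1), distance |2-1|+|0-1| = 2
Tile 6: at (2,1), goal (1,2), distance |2-1|+|1-2| = 2
Sum: 1 + 1 + 4 + 1 + 1 + 2 + 2 + 2 = 14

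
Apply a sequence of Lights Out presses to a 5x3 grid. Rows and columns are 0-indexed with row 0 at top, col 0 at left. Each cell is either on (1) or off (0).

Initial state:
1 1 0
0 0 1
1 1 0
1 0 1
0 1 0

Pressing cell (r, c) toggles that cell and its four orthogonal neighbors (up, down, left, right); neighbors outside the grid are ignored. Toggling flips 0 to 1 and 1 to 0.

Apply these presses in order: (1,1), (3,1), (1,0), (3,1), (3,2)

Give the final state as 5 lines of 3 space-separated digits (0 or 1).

After press 1 at (1,1):
1 0 0
1 1 0
1 0 0
1 0 1
0 1 0

After press 2 at (3,1):
1 0 0
1 1 0
1 1 0
0 1 0
0 0 0

After press 3 at (1,0):
0 0 0
0 0 0
0 1 0
0 1 0
0 0 0

After press 4 at (3,1):
0 0 0
0 0 0
0 0 0
1 0 1
0 1 0

After press 5 at (3,2):
0 0 0
0 0 0
0 0 1
1 1 0
0 1 1

Answer: 0 0 0
0 0 0
0 0 1
1 1 0
0 1 1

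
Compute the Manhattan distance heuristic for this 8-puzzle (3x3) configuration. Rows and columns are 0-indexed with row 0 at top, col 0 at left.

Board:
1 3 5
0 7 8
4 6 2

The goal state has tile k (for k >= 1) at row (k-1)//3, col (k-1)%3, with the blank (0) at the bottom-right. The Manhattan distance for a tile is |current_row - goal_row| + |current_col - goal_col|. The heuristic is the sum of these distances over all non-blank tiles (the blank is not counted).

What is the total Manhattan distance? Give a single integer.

Answer: 13

Derivation:
Tile 1: (0,0)->(0,0) = 0
Tile 3: (0,1)->(0,2) = 1
Tile 5: (0,2)->(1,1) = 2
Tile 7: (1,1)->(2,0) = 2
Tile 8: (1,2)->(2,1) = 2
Tile 4: (2,0)->(1,0) = 1
Tile 6: (2,1)->(1,2) = 2
Tile 2: (2,2)->(0,1) = 3
Sum: 0 + 1 + 2 + 2 + 2 + 1 + 2 + 3 = 13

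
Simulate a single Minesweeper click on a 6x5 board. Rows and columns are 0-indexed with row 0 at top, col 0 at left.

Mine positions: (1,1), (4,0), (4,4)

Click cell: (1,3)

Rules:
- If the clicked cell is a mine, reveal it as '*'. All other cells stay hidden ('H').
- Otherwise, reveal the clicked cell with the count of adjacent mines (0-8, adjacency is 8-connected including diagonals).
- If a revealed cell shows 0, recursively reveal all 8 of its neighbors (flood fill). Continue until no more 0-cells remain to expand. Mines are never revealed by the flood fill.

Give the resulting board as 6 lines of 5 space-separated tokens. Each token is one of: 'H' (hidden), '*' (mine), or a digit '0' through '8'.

H H 1 0 0
H H 1 0 0
H 1 1 0 0
H 1 0 1 1
H 1 0 1 H
H 1 0 1 H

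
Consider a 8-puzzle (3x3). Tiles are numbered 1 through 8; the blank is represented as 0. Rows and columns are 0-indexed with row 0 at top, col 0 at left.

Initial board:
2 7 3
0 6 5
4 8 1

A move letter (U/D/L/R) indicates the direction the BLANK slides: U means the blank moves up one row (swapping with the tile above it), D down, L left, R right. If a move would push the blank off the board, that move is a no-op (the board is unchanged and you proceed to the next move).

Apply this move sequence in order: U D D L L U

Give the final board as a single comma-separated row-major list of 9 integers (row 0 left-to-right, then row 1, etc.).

Answer: 2, 7, 3, 0, 6, 5, 4, 8, 1

Derivation:
After move 1 (U):
0 7 3
2 6 5
4 8 1

After move 2 (D):
2 7 3
0 6 5
4 8 1

After move 3 (D):
2 7 3
4 6 5
0 8 1

After move 4 (L):
2 7 3
4 6 5
0 8 1

After move 5 (L):
2 7 3
4 6 5
0 8 1

After move 6 (U):
2 7 3
0 6 5
4 8 1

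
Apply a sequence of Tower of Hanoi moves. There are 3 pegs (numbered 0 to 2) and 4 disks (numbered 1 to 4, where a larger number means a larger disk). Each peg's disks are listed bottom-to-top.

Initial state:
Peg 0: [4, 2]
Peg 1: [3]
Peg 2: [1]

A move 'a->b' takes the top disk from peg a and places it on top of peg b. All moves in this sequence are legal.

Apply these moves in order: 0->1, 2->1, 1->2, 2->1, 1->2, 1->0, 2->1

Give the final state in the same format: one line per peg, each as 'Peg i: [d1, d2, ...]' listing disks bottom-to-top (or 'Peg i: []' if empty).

After move 1 (0->1):
Peg 0: [4]
Peg 1: [3, 2]
Peg 2: [1]

After move 2 (2->1):
Peg 0: [4]
Peg 1: [3, 2, 1]
Peg 2: []

After move 3 (1->2):
Peg 0: [4]
Peg 1: [3, 2]
Peg 2: [1]

After move 4 (2->1):
Peg 0: [4]
Peg 1: [3, 2, 1]
Peg 2: []

After move 5 (1->2):
Peg 0: [4]
Peg 1: [3, 2]
Peg 2: [1]

After move 6 (1->0):
Peg 0: [4, 2]
Peg 1: [3]
Peg 2: [1]

After move 7 (2->1):
Peg 0: [4, 2]
Peg 1: [3, 1]
Peg 2: []

Answer: Peg 0: [4, 2]
Peg 1: [3, 1]
Peg 2: []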